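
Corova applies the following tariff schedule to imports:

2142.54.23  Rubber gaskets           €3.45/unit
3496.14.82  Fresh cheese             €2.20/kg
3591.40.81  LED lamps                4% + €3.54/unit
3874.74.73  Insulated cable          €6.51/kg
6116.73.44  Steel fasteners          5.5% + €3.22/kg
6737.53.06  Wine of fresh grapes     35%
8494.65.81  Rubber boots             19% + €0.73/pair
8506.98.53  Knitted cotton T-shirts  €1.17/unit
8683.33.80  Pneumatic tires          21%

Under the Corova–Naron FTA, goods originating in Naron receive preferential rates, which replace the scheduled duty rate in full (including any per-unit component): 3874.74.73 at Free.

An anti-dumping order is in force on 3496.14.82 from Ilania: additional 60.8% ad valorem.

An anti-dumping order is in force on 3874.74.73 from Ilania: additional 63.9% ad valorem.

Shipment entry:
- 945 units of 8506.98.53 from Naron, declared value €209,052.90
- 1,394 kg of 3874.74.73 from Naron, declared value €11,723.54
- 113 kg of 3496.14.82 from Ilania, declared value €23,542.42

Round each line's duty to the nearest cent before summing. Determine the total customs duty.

€15,668.04

Line 1 (8506.98.53, Naron, 945 units, €209,052.90):
Base rate for 8506.98.53 is €1.17/unit.
Origin Naron is the FTA partner but 8506.98.53 is not on the preference list; base rate stands.
Duty = 945 × €1.17 = €1,105.65.
Line 2 (3874.74.73, Naron, 1,394 kg, €11,723.54):
Base rate for 3874.74.73 is €6.51/kg.
Origin Naron qualifies under the Corova–Naron agreement and 3874.74.73 is covered: preferential rate Free applies instead.
The additional-duty order on 3874.74.73 targets Ilania, not Naron; it does not apply.
Duty = €11,723.54 × 0% = €0.00.
Line 3 (3496.14.82, Ilania, 113 kg, €23,542.42):
Base rate for 3496.14.82 is €2.20/kg.
Additional duty on 3496.14.82 from Ilania: +60.8% ad valorem. Applied ad valorem rate = 60.8%.
Duty = €23,542.42 × 60.8% + 113 × €2.20 = €14,562.39.
Total = €1,105.65 + €0.00 + €14,562.39 = €15,668.04.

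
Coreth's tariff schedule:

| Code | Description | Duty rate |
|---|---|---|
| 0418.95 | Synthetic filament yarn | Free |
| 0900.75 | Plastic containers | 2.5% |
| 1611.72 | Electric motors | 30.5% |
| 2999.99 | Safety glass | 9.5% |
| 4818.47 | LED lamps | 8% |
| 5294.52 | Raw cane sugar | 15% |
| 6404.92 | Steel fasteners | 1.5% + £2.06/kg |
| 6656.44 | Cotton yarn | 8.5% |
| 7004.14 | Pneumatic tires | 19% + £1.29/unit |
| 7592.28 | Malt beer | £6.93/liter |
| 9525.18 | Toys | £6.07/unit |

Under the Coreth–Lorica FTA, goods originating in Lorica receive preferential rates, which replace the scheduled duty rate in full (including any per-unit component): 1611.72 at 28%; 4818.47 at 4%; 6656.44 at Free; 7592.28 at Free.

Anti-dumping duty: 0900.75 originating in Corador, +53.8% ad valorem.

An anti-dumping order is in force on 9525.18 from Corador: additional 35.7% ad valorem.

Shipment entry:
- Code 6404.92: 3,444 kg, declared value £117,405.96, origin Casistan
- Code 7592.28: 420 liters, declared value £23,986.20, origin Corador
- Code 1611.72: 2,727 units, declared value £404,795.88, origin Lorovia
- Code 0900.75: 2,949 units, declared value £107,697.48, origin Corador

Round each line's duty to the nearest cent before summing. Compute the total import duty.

£195,862.75

Line 1 (6404.92, Casistan, 3,444 kg, £117,405.96):
Base rate for 6404.92 is 1.5% + £2.06/kg.
Duty = £117,405.96 × 1.5% + 3,444 × £2.06 = £8,855.73.
Line 2 (7592.28, Corador, 420 liters, £23,986.20):
Base rate for 7592.28 is £6.93/liter.
7592.28 has an FTA preferential rate, but origin Corador is not Lorica; base rate stands.
Duty = 420 × £6.93 = £2,910.60.
Line 3 (1611.72, Lorovia, 2,727 units, £404,795.88):
Base rate for 1611.72 is 30.5%.
1611.72 has an FTA preferential rate, but origin Lorovia is not Lorica; base rate stands.
Duty = £404,795.88 × 30.5% = £123,462.74.
Line 4 (0900.75, Corador, 2,949 units, £107,697.48):
Base rate for 0900.75 is 2.5%.
Additional duty on 0900.75 from Corador: +53.8%. Applied ad valorem rate: 2.5% + 53.8% = 56.3%.
Duty = £107,697.48 × 56.3% = £60,633.68.
Total = £8,855.73 + £2,910.60 + £123,462.74 + £60,633.68 = £195,862.75.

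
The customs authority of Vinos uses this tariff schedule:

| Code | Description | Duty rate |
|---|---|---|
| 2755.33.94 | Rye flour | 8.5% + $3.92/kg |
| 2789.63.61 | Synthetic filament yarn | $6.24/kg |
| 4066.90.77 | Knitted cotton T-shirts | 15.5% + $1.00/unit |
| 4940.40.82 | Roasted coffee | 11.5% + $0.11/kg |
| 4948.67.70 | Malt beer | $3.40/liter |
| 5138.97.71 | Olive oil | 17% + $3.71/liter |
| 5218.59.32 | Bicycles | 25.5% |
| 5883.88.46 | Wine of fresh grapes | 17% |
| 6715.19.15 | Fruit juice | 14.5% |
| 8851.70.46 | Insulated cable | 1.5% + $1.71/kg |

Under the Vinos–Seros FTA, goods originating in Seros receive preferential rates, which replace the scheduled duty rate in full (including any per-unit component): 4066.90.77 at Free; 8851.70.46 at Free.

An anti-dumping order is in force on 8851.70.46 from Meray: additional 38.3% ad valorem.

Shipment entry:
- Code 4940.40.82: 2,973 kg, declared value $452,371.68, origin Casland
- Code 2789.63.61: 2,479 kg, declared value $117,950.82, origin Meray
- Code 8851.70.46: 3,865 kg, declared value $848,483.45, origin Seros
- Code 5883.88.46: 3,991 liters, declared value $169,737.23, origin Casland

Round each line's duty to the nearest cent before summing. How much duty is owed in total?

$96,674.06

Line 1 (4940.40.82, Casland, 2,973 kg, $452,371.68):
Base rate for 4940.40.82 is 11.5% + $0.11/kg.
Duty = $452,371.68 × 11.5% + 2,973 × $0.11 = $52,349.77.
Line 2 (2789.63.61, Meray, 2,479 kg, $117,950.82):
Base rate for 2789.63.61 is $6.24/kg.
Duty = 2,479 × $6.24 = $15,468.96.
Line 3 (8851.70.46, Seros, 3,865 kg, $848,483.45):
Base rate for 8851.70.46 is 1.5% + $1.71/kg.
Origin Seros qualifies under the Vinos–Seros agreement and 8851.70.46 is covered: preferential rate Free applies instead.
The additional-duty order on 8851.70.46 targets Meray, not Seros; it does not apply.
Duty = $848,483.45 × 0% = $0.00.
Line 4 (5883.88.46, Casland, 3,991 liters, $169,737.23):
Base rate for 5883.88.46 is 17%.
Duty = $169,737.23 × 17% = $28,855.33.
Total = $52,349.77 + $15,468.96 + $0.00 + $28,855.33 = $96,674.06.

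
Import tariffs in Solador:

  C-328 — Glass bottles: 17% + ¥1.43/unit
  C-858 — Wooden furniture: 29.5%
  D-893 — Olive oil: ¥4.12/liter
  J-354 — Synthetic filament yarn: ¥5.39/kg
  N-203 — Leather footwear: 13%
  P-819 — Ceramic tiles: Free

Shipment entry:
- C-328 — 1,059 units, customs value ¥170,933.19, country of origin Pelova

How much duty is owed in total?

Line 1 (C-328, Pelova, 1,059 units, ¥170,933.19):
Base rate for C-328 is 17% + ¥1.43/unit.
Duty = ¥170,933.19 × 17% + 1,059 × ¥1.43 = ¥30,573.01.

¥30,573.01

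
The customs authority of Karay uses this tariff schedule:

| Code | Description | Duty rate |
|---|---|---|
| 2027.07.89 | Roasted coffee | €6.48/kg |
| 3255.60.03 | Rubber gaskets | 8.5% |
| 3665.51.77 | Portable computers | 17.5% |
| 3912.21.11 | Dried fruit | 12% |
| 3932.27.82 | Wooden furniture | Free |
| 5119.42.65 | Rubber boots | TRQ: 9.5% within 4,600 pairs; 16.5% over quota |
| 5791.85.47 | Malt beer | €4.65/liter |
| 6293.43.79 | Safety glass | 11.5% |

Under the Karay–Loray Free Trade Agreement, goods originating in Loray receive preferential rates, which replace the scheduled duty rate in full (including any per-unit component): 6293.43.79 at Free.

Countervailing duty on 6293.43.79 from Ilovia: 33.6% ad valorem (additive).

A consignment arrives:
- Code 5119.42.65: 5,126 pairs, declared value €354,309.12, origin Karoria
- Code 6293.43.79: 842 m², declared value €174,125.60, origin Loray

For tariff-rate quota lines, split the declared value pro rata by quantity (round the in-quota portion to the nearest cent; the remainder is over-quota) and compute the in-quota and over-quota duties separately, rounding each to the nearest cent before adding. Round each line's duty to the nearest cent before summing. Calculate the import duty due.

€36,204.36

Line 1 (5119.42.65, Karoria, 5,126 pairs, €354,309.12):
Code 5119.42.65 is under a tariff-rate quota (threshold 4,600 pairs). In-quota: 4,600 pairs at 9.5%; over-quota: 526 pairs at 16.5%.
Pro-rata value split: in-quota = €354,309.12 × 4,600/5,126 = €317,952.00; over-quota = €354,309.12 − €317,952.00 = €36,357.12.
In-quota duty = €317,952.00 × 9.5% = €30,205.44. Over-quota duty = €36,357.12 × 16.5% = €5,998.92.
Line duty = €30,205.44 + €5,998.92 = €36,204.36.
Line 2 (6293.43.79, Loray, 842 m², €174,125.60):
Base rate for 6293.43.79 is 11.5%.
Origin Loray qualifies under the Karay–Loray agreement and 6293.43.79 is covered: preferential rate Free applies instead.
The additional-duty order on 6293.43.79 targets Ilovia, not Loray; it does not apply.
Duty = €174,125.60 × 0% = €0.00.
Total = €36,204.36 + €0.00 = €36,204.36.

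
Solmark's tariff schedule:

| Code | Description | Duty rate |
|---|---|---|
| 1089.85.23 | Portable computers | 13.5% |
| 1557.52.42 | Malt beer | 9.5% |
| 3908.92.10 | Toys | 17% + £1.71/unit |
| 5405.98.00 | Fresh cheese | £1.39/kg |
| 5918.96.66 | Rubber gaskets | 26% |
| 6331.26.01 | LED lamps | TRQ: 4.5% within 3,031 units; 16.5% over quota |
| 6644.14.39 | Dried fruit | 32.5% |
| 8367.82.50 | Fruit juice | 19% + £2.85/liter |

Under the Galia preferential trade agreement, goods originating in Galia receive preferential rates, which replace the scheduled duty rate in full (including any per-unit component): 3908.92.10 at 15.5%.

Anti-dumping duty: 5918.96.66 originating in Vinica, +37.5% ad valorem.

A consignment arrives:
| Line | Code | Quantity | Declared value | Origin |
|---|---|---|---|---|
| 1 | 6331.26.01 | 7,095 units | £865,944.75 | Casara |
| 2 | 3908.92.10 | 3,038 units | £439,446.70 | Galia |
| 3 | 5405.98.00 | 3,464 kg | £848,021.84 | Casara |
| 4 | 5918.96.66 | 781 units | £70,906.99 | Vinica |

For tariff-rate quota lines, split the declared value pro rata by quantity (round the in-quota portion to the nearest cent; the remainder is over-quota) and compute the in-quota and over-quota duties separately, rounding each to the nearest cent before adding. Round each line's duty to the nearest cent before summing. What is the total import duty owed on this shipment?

£216,444.00

Line 1 (6331.26.01, Casara, 7,095 units, £865,944.75):
Code 6331.26.01 is under a tariff-rate quota (threshold 3,031 units). In-quota: 3,031 units at 4.5%; over-quota: 4,064 units at 16.5%.
Pro-rata value split: in-quota = £865,944.75 × 3,031/7,095 = £369,933.55; over-quota = £865,944.75 − £369,933.55 = £496,011.20.
In-quota duty = £369,933.55 × 4.5% = £16,647.01. Over-quota duty = £496,011.20 × 16.5% = £81,841.85.
Line duty = £16,647.01 + £81,841.85 = £98,488.86.
Line 2 (3908.92.10, Galia, 3,038 units, £439,446.70):
Base rate for 3908.92.10 is 17% + £1.71/unit.
Origin Galia qualifies under the Solmark–Galia agreement and 3908.92.10 is covered: preferential rate 15.5% applies instead.
Duty = £439,446.70 × 15.5% = £68,114.24.
Line 3 (5405.98.00, Casara, 3,464 kg, £848,021.84):
Base rate for 5405.98.00 is £1.39/kg.
Duty = 3,464 × £1.39 = £4,814.96.
Line 4 (5918.96.66, Vinica, 781 units, £70,906.99):
Base rate for 5918.96.66 is 26%.
Additional duty on 5918.96.66 from Vinica: +37.5%. Applied ad valorem rate: 26% + 37.5% = 63.5%.
Duty = £70,906.99 × 63.5% = £45,025.94.
Total = £98,488.86 + £68,114.24 + £4,814.96 + £45,025.94 = £216,444.00.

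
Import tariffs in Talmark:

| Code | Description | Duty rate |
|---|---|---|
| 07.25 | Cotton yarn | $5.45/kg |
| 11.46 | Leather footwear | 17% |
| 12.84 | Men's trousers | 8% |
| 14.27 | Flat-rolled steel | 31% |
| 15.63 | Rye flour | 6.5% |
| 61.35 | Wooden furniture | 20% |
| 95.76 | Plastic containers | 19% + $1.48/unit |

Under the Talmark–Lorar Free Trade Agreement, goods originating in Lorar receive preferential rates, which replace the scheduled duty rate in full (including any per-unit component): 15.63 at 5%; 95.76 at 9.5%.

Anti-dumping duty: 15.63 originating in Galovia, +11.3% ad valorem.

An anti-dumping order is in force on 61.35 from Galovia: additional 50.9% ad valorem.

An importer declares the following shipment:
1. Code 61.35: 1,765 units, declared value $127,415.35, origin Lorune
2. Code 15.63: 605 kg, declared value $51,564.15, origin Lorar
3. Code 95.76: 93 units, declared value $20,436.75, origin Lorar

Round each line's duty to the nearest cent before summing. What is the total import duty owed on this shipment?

Line 1 (61.35, Lorune, 1,765 units, $127,415.35):
Base rate for 61.35 is 20%.
The additional-duty order on 61.35 targets Galovia, not Lorune; it does not apply.
Duty = $127,415.35 × 20% = $25,483.07.
Line 2 (15.63, Lorar, 605 kg, $51,564.15):
Base rate for 15.63 is 6.5%.
Origin Lorar qualifies under the Talmark–Lorar agreement and 15.63 is covered: preferential rate 5% applies instead.
The additional-duty order on 15.63 targets Galovia, not Lorar; it does not apply.
Duty = $51,564.15 × 5% = $2,578.21.
Line 3 (95.76, Lorar, 93 units, $20,436.75):
Base rate for 95.76 is 19% + $1.48/unit.
Origin Lorar qualifies under the Talmark–Lorar agreement and 95.76 is covered: preferential rate 9.5% applies instead.
Duty = $20,436.75 × 9.5% = $1,941.49.
Total = $25,483.07 + $2,578.21 + $1,941.49 = $30,002.77.

$30,002.77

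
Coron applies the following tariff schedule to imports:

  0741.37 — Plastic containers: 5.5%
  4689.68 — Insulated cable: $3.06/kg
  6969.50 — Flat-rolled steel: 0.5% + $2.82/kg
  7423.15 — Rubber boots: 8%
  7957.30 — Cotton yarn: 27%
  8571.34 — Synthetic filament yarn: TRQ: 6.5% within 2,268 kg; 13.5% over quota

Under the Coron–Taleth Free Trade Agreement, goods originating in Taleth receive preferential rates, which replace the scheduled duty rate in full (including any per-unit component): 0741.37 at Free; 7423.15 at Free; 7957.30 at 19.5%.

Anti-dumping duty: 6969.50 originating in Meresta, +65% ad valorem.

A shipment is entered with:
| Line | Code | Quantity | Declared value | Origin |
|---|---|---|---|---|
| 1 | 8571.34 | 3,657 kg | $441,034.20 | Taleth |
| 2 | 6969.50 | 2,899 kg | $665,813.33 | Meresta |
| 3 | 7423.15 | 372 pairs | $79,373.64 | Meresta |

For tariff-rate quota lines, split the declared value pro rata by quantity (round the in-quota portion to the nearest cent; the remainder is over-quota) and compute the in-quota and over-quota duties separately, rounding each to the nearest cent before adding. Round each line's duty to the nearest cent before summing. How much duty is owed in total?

$491,025.96

Line 1 (8571.34, Taleth, 3,657 kg, $441,034.20):
Code 8571.34 is under a tariff-rate quota (threshold 2,268 kg). In-quota: 2,268 kg at 6.5%; over-quota: 1,389 kg at 13.5%.
Pro-rata value split: in-quota = $441,034.20 × 2,268/3,657 = $273,520.80; over-quota = $441,034.20 − $273,520.80 = $167,513.40.
In-quota duty = $273,520.80 × 6.5% = $17,778.85. Over-quota duty = $167,513.40 × 13.5% = $22,614.31.
Line duty = $17,778.85 + $22,614.31 = $40,393.16.
Line 2 (6969.50, Meresta, 2,899 kg, $665,813.33):
Base rate for 6969.50 is 0.5% + $2.82/kg.
Additional duty on 6969.50 from Meresta: +65%. Applied ad valorem rate: 0.5% + 65% = 65.5%.
Duty = $665,813.33 × 65.5% + 2,899 × $2.82 = $444,282.91.
Line 3 (7423.15, Meresta, 372 pairs, $79,373.64):
Base rate for 7423.15 is 8%.
7423.15 has an FTA preferential rate, but origin Meresta is not Taleth; base rate stands.
Duty = $79,373.64 × 8% = $6,349.89.
Total = $40,393.16 + $444,282.91 + $6,349.89 = $491,025.96.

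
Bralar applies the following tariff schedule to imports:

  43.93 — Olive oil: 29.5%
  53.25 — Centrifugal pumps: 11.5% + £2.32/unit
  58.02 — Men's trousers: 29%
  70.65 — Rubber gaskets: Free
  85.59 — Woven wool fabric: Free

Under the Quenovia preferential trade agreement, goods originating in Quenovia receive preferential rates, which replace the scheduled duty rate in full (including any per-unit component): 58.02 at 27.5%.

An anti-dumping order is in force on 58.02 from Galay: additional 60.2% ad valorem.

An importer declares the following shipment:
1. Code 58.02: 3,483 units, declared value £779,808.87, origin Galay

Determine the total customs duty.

£695,589.51

Line 1 (58.02, Galay, 3,483 units, £779,808.87):
Base rate for 58.02 is 29%.
58.02 has an FTA preferential rate, but origin Galay is not Quenovia; base rate stands.
Additional duty on 58.02 from Galay: +60.2%. Applied ad valorem rate: 29% + 60.2% = 89.2%.
Duty = £779,808.87 × 89.2% = £695,589.51.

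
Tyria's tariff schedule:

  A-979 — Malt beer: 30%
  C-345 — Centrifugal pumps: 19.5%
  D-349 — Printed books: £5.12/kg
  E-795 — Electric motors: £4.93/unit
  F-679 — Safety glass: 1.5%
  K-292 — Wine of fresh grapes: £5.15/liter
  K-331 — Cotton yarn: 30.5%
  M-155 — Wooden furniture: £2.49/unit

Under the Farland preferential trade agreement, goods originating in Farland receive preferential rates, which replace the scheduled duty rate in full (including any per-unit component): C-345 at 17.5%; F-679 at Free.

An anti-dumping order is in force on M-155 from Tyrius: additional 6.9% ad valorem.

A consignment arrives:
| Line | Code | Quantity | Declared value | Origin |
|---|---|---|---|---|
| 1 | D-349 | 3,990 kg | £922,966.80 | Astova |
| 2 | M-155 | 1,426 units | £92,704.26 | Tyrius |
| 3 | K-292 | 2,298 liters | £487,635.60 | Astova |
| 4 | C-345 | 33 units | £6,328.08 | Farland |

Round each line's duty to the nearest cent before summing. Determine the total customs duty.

Line 1 (D-349, Astova, 3,990 kg, £922,966.80):
Base rate for D-349 is £5.12/kg.
Duty = 3,990 × £5.12 = £20,428.80.
Line 2 (M-155, Tyrius, 1,426 units, £92,704.26):
Base rate for M-155 is £2.49/unit.
Additional duty on M-155 from Tyrius: +6.9% ad valorem. Applied ad valorem rate = 6.9%.
Duty = £92,704.26 × 6.9% + 1,426 × £2.49 = £9,947.33.
Line 3 (K-292, Astova, 2,298 liters, £487,635.60):
Base rate for K-292 is £5.15/liter.
Duty = 2,298 × £5.15 = £11,834.70.
Line 4 (C-345, Farland, 33 units, £6,328.08):
Base rate for C-345 is 19.5%.
Origin Farland qualifies under the Tyria–Farland agreement and C-345 is covered: preferential rate 17.5% applies instead.
Duty = £6,328.08 × 17.5% = £1,107.41.
Total = £20,428.80 + £9,947.33 + £11,834.70 + £1,107.41 = £43,318.24.

£43,318.24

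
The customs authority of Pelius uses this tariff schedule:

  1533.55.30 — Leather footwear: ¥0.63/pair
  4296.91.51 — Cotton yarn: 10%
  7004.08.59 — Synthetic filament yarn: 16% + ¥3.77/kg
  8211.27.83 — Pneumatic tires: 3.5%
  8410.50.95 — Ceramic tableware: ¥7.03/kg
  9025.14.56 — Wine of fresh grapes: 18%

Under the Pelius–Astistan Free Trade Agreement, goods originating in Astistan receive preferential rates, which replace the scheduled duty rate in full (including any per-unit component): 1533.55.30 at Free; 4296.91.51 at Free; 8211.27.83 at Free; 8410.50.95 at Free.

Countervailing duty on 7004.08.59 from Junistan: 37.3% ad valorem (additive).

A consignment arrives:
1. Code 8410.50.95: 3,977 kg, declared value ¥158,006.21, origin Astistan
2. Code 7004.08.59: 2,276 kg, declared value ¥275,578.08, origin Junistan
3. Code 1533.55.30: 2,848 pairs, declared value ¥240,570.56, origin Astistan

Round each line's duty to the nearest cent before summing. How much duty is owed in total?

¥155,463.64

Line 1 (8410.50.95, Astistan, 3,977 kg, ¥158,006.21):
Base rate for 8410.50.95 is ¥7.03/kg.
Origin Astistan qualifies under the Pelius–Astistan agreement and 8410.50.95 is covered: preferential rate Free applies instead.
Duty = ¥158,006.21 × 0% = ¥0.00.
Line 2 (7004.08.59, Junistan, 2,276 kg, ¥275,578.08):
Base rate for 7004.08.59 is 16% + ¥3.77/kg.
Additional duty on 7004.08.59 from Junistan: +37.3%. Applied ad valorem rate: 16% + 37.3% = 53.3%.
Duty = ¥275,578.08 × 53.3% + 2,276 × ¥3.77 = ¥155,463.64.
Line 3 (1533.55.30, Astistan, 2,848 pairs, ¥240,570.56):
Base rate for 1533.55.30 is ¥0.63/pair.
Origin Astistan qualifies under the Pelius–Astistan agreement and 1533.55.30 is covered: preferential rate Free applies instead.
Duty = ¥240,570.56 × 0% = ¥0.00.
Total = ¥0.00 + ¥155,463.64 + ¥0.00 = ¥155,463.64.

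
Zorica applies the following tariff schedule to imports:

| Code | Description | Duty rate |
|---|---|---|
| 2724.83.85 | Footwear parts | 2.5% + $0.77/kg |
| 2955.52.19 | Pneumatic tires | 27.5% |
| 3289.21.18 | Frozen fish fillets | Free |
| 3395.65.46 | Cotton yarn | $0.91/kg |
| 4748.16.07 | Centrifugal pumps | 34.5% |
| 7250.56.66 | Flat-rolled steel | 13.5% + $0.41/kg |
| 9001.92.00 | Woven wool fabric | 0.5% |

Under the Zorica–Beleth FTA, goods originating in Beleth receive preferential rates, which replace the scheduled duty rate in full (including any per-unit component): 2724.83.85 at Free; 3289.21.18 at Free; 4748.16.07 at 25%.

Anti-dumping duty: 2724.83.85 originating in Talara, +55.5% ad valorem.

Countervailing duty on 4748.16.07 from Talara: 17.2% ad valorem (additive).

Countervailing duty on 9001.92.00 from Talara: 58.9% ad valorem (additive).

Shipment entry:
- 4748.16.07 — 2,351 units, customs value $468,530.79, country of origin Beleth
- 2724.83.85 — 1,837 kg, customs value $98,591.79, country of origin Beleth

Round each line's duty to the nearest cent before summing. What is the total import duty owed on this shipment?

$117,132.70

Line 1 (4748.16.07, Beleth, 2,351 units, $468,530.79):
Base rate for 4748.16.07 is 34.5%.
Origin Beleth qualifies under the Zorica–Beleth agreement and 4748.16.07 is covered: preferential rate 25% applies instead.
The additional-duty order on 4748.16.07 targets Talara, not Beleth; it does not apply.
Duty = $468,530.79 × 25% = $117,132.70.
Line 2 (2724.83.85, Beleth, 1,837 kg, $98,591.79):
Base rate for 2724.83.85 is 2.5% + $0.77/kg.
Origin Beleth qualifies under the Zorica–Beleth agreement and 2724.83.85 is covered: preferential rate Free applies instead.
The additional-duty order on 2724.83.85 targets Talara, not Beleth; it does not apply.
Duty = $98,591.79 × 0% = $0.00.
Total = $117,132.70 + $0.00 = $117,132.70.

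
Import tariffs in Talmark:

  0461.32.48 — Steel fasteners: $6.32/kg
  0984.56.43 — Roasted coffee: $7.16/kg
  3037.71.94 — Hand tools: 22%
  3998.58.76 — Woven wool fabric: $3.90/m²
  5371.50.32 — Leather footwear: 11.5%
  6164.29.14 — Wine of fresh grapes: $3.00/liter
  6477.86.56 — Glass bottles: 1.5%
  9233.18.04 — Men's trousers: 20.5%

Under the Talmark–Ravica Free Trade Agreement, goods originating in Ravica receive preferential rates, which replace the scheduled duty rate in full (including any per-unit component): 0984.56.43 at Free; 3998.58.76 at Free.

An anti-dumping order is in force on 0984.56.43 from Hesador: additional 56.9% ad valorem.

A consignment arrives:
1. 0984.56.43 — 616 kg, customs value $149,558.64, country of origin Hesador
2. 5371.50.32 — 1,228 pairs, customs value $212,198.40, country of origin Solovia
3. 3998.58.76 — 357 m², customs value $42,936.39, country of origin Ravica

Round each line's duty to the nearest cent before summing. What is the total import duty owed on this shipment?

$113,912.25

Line 1 (0984.56.43, Hesador, 616 kg, $149,558.64):
Base rate for 0984.56.43 is $7.16/kg.
0984.56.43 has an FTA preferential rate, but origin Hesador is not Ravica; base rate stands.
Additional duty on 0984.56.43 from Hesador: +56.9% ad valorem. Applied ad valorem rate = 56.9%.
Duty = $149,558.64 × 56.9% + 616 × $7.16 = $89,509.43.
Line 2 (5371.50.32, Solovia, 1,228 pairs, $212,198.40):
Base rate for 5371.50.32 is 11.5%.
Duty = $212,198.40 × 11.5% = $24,402.82.
Line 3 (3998.58.76, Ravica, 357 m², $42,936.39):
Base rate for 3998.58.76 is $3.90/m².
Origin Ravica qualifies under the Talmark–Ravica agreement and 3998.58.76 is covered: preferential rate Free applies instead.
Duty = $42,936.39 × 0% = $0.00.
Total = $89,509.43 + $24,402.82 + $0.00 = $113,912.25.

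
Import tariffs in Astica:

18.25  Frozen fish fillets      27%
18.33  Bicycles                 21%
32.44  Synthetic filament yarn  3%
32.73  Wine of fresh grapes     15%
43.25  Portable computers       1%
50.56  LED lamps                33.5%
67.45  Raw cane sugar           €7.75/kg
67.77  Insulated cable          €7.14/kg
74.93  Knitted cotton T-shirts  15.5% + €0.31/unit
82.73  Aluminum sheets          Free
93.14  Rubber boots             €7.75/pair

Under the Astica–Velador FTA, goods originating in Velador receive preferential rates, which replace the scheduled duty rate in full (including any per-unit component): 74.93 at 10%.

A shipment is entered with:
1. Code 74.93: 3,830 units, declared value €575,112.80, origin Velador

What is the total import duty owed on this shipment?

€57,511.28

Line 1 (74.93, Velador, 3,830 units, €575,112.80):
Base rate for 74.93 is 15.5% + €0.31/unit.
Origin Velador qualifies under the Astica–Velador agreement and 74.93 is covered: preferential rate 10% applies instead.
Duty = €575,112.80 × 10% = €57,511.28.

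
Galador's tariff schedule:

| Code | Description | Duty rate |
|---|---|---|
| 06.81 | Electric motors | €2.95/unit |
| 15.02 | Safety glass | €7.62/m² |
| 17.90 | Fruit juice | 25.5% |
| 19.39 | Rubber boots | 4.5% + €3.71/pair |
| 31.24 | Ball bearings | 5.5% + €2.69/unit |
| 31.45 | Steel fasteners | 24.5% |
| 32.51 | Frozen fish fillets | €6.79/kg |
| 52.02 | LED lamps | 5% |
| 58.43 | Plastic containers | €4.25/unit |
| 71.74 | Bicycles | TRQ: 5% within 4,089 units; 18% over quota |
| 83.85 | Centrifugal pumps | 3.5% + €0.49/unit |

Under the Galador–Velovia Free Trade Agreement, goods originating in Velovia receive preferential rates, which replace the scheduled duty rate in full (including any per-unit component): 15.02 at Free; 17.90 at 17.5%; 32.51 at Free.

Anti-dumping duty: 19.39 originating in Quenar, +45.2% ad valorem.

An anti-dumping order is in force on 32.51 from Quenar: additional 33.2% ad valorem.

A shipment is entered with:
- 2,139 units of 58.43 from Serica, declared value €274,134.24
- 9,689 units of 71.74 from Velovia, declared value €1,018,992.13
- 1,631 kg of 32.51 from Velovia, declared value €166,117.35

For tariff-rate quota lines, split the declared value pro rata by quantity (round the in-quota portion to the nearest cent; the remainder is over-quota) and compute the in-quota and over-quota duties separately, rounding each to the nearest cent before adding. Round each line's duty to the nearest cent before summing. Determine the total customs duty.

€136,604.12

Line 1 (58.43, Serica, 2,139 units, €274,134.24):
Base rate for 58.43 is €4.25/unit.
Duty = 2,139 × €4.25 = €9,090.75.
Line 2 (71.74, Velovia, 9,689 units, €1,018,992.13):
Code 71.74 is under a tariff-rate quota (threshold 4,089 units). In-quota: 4,089 units at 5%; over-quota: 5,600 units at 18%.
Pro-rata value split: in-quota = €1,018,992.13 × 4,089/9,689 = €430,040.13; over-quota = €1,018,992.13 − €430,040.13 = €588,952.00.
In-quota duty = €430,040.13 × 5% = €21,502.01. Over-quota duty = €588,952.00 × 18% = €106,011.36.
Line duty = €21,502.01 + €106,011.36 = €127,513.37.
Line 3 (32.51, Velovia, 1,631 kg, €166,117.35):
Base rate for 32.51 is €6.79/kg.
Origin Velovia qualifies under the Galador–Velovia agreement and 32.51 is covered: preferential rate Free applies instead.
The additional-duty order on 32.51 targets Quenar, not Velovia; it does not apply.
Duty = €166,117.35 × 0% = €0.00.
Total = €9,090.75 + €127,513.37 + €0.00 = €136,604.12.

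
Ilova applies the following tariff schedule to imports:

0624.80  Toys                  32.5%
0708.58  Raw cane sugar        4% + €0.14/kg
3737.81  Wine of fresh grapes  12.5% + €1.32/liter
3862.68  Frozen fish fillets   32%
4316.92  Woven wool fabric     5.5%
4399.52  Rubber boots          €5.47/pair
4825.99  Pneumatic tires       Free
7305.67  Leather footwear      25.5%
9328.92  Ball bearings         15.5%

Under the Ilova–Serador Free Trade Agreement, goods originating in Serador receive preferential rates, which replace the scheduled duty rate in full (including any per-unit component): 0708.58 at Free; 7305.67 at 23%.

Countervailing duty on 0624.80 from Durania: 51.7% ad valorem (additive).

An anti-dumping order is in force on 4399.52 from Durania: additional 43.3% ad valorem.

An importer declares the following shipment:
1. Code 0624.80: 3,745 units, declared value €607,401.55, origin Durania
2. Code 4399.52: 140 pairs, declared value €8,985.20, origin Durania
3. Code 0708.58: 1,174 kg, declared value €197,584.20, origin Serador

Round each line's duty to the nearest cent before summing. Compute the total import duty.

Line 1 (0624.80, Durania, 3,745 units, €607,401.55):
Base rate for 0624.80 is 32.5%.
Additional duty on 0624.80 from Durania: +51.7%. Applied ad valorem rate: 32.5% + 51.7% = 84.2%.
Duty = €607,401.55 × 84.2% = €511,432.11.
Line 2 (4399.52, Durania, 140 pairs, €8,985.20):
Base rate for 4399.52 is €5.47/pair.
Additional duty on 4399.52 from Durania: +43.3% ad valorem. Applied ad valorem rate = 43.3%.
Duty = €8,985.20 × 43.3% + 140 × €5.47 = €4,656.39.
Line 3 (0708.58, Serador, 1,174 kg, €197,584.20):
Base rate for 0708.58 is 4% + €0.14/kg.
Origin Serador qualifies under the Ilova–Serador agreement and 0708.58 is covered: preferential rate Free applies instead.
Duty = €197,584.20 × 0% = €0.00.
Total = €511,432.11 + €4,656.39 + €0.00 = €516,088.50.

€516,088.50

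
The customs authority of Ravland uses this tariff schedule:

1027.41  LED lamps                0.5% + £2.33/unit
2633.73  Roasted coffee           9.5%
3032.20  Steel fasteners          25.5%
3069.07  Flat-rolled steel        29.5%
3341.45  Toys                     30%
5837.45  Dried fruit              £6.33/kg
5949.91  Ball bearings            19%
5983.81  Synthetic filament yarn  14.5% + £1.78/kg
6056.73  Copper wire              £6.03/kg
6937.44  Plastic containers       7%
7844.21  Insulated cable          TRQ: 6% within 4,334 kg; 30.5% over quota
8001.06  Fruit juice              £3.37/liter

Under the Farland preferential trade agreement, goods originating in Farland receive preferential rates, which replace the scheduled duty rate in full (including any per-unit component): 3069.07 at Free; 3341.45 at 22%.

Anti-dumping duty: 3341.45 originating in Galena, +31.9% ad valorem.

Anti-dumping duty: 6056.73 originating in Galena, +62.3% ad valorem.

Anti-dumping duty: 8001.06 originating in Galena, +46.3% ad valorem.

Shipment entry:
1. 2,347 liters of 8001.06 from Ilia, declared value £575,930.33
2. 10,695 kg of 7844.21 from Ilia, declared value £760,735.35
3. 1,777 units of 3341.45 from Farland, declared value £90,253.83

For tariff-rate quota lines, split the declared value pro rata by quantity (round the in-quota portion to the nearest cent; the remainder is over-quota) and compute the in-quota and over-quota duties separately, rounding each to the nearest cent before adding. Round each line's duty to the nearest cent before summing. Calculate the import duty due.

Line 1 (8001.06, Ilia, 2,347 liters, £575,930.33):
Base rate for 8001.06 is £3.37/liter.
The additional-duty order on 8001.06 targets Galena, not Ilia; it does not apply.
Duty = 2,347 × £3.37 = £7,909.39.
Line 2 (7844.21, Ilia, 10,695 kg, £760,735.35):
Code 7844.21 is under a tariff-rate quota (threshold 4,334 kg). In-quota: 4,334 kg at 6%; over-quota: 6,361 kg at 30.5%.
Pro-rata value split: in-quota = £760,735.35 × 4,334/10,695 = £308,277.42; over-quota = £760,735.35 − £308,277.42 = £452,457.93.
In-quota duty = £308,277.42 × 6% = £18,496.65. Over-quota duty = £452,457.93 × 30.5% = £137,999.67.
Line duty = £18,496.65 + £137,999.67 = £156,496.32.
Line 3 (3341.45, Farland, 1,777 units, £90,253.83):
Base rate for 3341.45 is 30%.
Origin Farland qualifies under the Ravland–Farland agreement and 3341.45 is covered: preferential rate 22% applies instead.
The additional-duty order on 3341.45 targets Galena, not Farland; it does not apply.
Duty = £90,253.83 × 22% = £19,855.84.
Total = £7,909.39 + £156,496.32 + £19,855.84 = £184,261.55.

£184,261.55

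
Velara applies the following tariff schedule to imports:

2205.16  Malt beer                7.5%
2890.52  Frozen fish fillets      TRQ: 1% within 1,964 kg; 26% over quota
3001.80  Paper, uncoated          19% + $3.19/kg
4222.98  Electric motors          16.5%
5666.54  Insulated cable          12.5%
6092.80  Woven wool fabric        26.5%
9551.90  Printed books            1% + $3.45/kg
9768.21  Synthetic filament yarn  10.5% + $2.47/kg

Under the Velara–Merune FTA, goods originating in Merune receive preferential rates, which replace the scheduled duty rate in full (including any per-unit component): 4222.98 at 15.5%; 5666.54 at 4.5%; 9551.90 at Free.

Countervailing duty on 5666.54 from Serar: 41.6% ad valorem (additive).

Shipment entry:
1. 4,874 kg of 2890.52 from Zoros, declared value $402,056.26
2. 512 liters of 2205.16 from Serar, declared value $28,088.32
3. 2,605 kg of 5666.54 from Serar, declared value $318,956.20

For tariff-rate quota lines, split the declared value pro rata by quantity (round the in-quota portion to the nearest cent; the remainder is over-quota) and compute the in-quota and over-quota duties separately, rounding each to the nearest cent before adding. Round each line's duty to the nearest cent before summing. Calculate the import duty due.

Line 1 (2890.52, Zoros, 4,874 kg, $402,056.26):
Code 2890.52 is under a tariff-rate quota (threshold 1,964 kg). In-quota: 1,964 kg at 1%; over-quota: 2,910 kg at 26%.
Pro-rata value split: in-quota = $402,056.26 × 1,964/4,874 = $162,010.36; over-quota = $402,056.26 − $162,010.36 = $240,045.90.
In-quota duty = $162,010.36 × 1% = $1,620.10. Over-quota duty = $240,045.90 × 26% = $62,411.93.
Line duty = $1,620.10 + $62,411.93 = $64,032.03.
Line 2 (2205.16, Serar, 512 liters, $28,088.32):
Base rate for 2205.16 is 7.5%.
Duty = $28,088.32 × 7.5% = $2,106.62.
Line 3 (5666.54, Serar, 2,605 kg, $318,956.20):
Base rate for 5666.54 is 12.5%.
5666.54 has an FTA preferential rate, but origin Serar is not Merune; base rate stands.
Additional duty on 5666.54 from Serar: +41.6%. Applied ad valorem rate: 12.5% + 41.6% = 54.1%.
Duty = $318,956.20 × 54.1% = $172,555.30.
Total = $64,032.03 + $2,106.62 + $172,555.30 = $238,693.95.

$238,693.95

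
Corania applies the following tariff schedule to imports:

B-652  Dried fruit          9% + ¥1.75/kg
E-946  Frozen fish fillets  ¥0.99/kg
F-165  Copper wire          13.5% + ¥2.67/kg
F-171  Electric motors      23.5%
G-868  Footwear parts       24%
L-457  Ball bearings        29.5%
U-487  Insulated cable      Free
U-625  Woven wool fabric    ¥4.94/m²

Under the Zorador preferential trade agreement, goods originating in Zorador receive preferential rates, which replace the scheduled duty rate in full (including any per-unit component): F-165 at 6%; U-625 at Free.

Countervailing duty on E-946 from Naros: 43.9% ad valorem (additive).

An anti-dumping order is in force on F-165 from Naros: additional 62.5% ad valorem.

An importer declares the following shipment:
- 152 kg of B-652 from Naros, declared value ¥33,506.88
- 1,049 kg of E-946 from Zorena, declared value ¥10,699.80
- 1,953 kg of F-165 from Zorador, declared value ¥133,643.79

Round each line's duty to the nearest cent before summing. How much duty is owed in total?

Line 1 (B-652, Naros, 152 kg, ¥33,506.88):
Base rate for B-652 is 9% + ¥1.75/kg.
Duty = ¥33,506.88 × 9% + 152 × ¥1.75 = ¥3,281.62.
Line 2 (E-946, Zorena, 1,049 kg, ¥10,699.80):
Base rate for E-946 is ¥0.99/kg.
The additional-duty order on E-946 targets Naros, not Zorena; it does not apply.
Duty = 1,049 × ¥0.99 = ¥1,038.51.
Line 3 (F-165, Zorador, 1,953 kg, ¥133,643.79):
Base rate for F-165 is 13.5% + ¥2.67/kg.
Origin Zorador qualifies under the Corania–Zorador agreement and F-165 is covered: preferential rate 6% applies instead.
The additional-duty order on F-165 targets Naros, not Zorador; it does not apply.
Duty = ¥133,643.79 × 6% = ¥8,018.63.
Total = ¥3,281.62 + ¥1,038.51 + ¥8,018.63 = ¥12,338.76.

¥12,338.76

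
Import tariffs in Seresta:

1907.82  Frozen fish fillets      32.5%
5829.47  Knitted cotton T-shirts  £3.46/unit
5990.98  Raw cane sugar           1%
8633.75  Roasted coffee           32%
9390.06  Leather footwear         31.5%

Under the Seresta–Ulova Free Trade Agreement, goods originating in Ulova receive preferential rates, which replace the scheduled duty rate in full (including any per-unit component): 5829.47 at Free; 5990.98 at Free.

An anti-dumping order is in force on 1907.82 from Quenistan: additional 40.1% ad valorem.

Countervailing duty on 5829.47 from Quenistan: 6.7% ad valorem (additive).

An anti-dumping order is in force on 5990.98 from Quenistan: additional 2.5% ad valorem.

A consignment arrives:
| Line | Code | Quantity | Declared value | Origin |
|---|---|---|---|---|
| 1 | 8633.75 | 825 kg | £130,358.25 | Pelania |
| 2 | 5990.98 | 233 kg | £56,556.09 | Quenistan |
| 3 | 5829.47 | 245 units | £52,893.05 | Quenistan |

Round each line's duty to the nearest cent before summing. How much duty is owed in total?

£48,085.63

Line 1 (8633.75, Pelania, 825 kg, £130,358.25):
Base rate for 8633.75 is 32%.
Duty = £130,358.25 × 32% = £41,714.64.
Line 2 (5990.98, Quenistan, 233 kg, £56,556.09):
Base rate for 5990.98 is 1%.
5990.98 has an FTA preferential rate, but origin Quenistan is not Ulova; base rate stands.
Additional duty on 5990.98 from Quenistan: +2.5%. Applied ad valorem rate: 1% + 2.5% = 3.5%.
Duty = £56,556.09 × 3.5% = £1,979.46.
Line 3 (5829.47, Quenistan, 245 units, £52,893.05):
Base rate for 5829.47 is £3.46/unit.
5829.47 has an FTA preferential rate, but origin Quenistan is not Ulova; base rate stands.
Additional duty on 5829.47 from Quenistan: +6.7% ad valorem. Applied ad valorem rate = 6.7%.
Duty = £52,893.05 × 6.7% + 245 × £3.46 = £4,391.53.
Total = £41,714.64 + £1,979.46 + £4,391.53 = £48,085.63.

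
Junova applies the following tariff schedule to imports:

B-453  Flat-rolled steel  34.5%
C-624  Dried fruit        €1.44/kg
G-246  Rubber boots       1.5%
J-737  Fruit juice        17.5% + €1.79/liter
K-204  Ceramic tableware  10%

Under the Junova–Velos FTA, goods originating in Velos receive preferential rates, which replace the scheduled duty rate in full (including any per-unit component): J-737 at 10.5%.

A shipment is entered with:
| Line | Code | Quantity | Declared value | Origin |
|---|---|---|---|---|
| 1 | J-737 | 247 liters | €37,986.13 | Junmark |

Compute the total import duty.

€7,089.70

Line 1 (J-737, Junmark, 247 liters, €37,986.13):
Base rate for J-737 is 17.5% + €1.79/liter.
J-737 has an FTA preferential rate, but origin Junmark is not Velos; base rate stands.
Duty = €37,986.13 × 17.5% + 247 × €1.79 = €7,089.70.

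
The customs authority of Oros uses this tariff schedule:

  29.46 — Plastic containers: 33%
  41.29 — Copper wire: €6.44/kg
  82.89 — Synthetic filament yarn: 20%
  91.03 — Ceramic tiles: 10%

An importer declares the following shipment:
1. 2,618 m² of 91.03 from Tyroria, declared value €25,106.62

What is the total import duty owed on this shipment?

€2,510.66

Line 1 (91.03, Tyroria, 2,618 m², €25,106.62):
Base rate for 91.03 is 10%.
Duty = €25,106.62 × 10% = €2,510.66.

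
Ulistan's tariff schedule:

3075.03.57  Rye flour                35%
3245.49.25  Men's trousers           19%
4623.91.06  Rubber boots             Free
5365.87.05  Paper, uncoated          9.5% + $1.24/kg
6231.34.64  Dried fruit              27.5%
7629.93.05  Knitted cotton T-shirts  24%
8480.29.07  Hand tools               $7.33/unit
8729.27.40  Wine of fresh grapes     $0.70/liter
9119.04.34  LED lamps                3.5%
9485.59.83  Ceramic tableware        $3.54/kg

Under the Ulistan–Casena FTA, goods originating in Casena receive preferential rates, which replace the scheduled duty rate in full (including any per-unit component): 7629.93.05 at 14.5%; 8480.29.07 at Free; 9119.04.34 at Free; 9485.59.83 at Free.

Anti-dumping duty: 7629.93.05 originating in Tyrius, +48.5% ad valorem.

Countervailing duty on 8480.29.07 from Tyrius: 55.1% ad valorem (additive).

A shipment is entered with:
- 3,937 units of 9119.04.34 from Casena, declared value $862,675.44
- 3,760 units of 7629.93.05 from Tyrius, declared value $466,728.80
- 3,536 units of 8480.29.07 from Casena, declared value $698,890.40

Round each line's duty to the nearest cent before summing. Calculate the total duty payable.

$338,378.38

Line 1 (9119.04.34, Casena, 3,937 units, $862,675.44):
Base rate for 9119.04.34 is 3.5%.
Origin Casena qualifies under the Ulistan–Casena agreement and 9119.04.34 is covered: preferential rate Free applies instead.
Duty = $862,675.44 × 0% = $0.00.
Line 2 (7629.93.05, Tyrius, 3,760 units, $466,728.80):
Base rate for 7629.93.05 is 24%.
7629.93.05 has an FTA preferential rate, but origin Tyrius is not Casena; base rate stands.
Additional duty on 7629.93.05 from Tyrius: +48.5%. Applied ad valorem rate: 24% + 48.5% = 72.5%.
Duty = $466,728.80 × 72.5% = $338,378.38.
Line 3 (8480.29.07, Casena, 3,536 units, $698,890.40):
Base rate for 8480.29.07 is $7.33/unit.
Origin Casena qualifies under the Ulistan–Casena agreement and 8480.29.07 is covered: preferential rate Free applies instead.
The additional-duty order on 8480.29.07 targets Tyrius, not Casena; it does not apply.
Duty = $698,890.40 × 0% = $0.00.
Total = $0.00 + $338,378.38 + $0.00 = $338,378.38.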